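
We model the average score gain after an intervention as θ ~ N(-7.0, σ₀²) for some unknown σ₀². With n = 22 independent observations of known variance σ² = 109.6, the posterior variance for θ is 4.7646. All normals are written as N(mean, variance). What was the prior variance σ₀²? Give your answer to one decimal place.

For the Normal–Normal model with known σ², precisions add: τ_n = τ₀ + n/σ².
So 1/σ₀² = 1/4.7646 − 22/109.6 = 0.209881 − 0.200730 = 0.009151.
Hence σ₀² = 1/0.009151 ≈ 109.3.

σ₀² = 109.3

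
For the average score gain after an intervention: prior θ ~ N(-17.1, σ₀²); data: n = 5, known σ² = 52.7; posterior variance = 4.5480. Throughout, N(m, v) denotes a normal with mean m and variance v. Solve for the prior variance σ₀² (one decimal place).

For the Normal–Normal model with known σ², precisions add: τ_n = τ₀ + n/σ².
So 1/σ₀² = 1/4.5480 − 5/52.7 = 0.219877 − 0.094877 = 0.125000.
Hence σ₀² = 1/0.125000 ≈ 8.0.

σ₀² = 8.0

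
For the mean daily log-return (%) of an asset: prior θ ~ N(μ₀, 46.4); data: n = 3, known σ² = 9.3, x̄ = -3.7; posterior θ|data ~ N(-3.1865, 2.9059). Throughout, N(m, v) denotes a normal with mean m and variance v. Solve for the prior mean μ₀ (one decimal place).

μ₀ = 4.5

With known observation variance, the Normal–Normal posterior has precision τ_n = τ₀ + n/σ² and mean μ_n = (τ₀μ₀ + (n/σ²)x̄)/τ_n.
Here τ₀ = 1/46.4 = 0.021552 and τ_data = 3/9.3 = 0.322581, so τ_n = 0.344133.
Rearranging for μ₀: μ₀ = (μ_n·τ_n − τ_data·x̄)/τ₀ = (-3.1865·0.344133 − 0.322581·-3.7) / 0.021552 = 0.096970/0.021552 ≈ 4.5.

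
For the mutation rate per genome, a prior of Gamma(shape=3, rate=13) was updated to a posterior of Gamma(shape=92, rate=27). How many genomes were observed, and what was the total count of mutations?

A Gamma(α, β) prior (rate parametrization) on a Poisson rate with n observations summing to S gives posterior Gamma(α+S, β+n).
Matching: Σxᵢ = 92 − 3 = 89 and n = 27 − 13 = 14.

n = 14 genomes with total 89 mutations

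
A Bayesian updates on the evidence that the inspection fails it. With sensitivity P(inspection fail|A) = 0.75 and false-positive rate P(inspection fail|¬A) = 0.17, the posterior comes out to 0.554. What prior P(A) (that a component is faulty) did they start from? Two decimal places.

Bayes' rule in odds form gives O(A|E) = O(A)·[P(E|A)/P(E|¬A)], hence O(A) = O(A|E)/LR.
Posterior odds = 0.554/(1−0.554) = 1.2422. LR = 0.75/0.17 = 4.4118.
Prior odds = 1.2422/4.4118 = 0.2816, so P(A) = 0.2816/(1+0.2816) ≈ 0.22.

P(A) = 0.22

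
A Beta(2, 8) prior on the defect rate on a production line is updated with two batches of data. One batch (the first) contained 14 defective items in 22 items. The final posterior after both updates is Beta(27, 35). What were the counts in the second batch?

11 defective items and 19 good items

Sequential conjugate updates are equivalent to a single update on the pooled data, so total successes = posterior α − prior α and total failures = posterior β − prior β.
Total across both batches: 27−2=25 defective items, 35−8=27 good items.
Subtract the first batch: 25−14=11 defective items and 27−8=19 good items.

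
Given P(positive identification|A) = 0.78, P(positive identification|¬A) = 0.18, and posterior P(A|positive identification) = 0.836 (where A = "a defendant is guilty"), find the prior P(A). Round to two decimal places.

Bayes' rule in odds form gives O(A|E) = O(A)·[P(E|A)/P(E|¬A)], hence O(A) = O(A|E)/LR.
Posterior odds = 0.836/(1−0.836) = 5.0976. LR = 0.78/0.18 = 4.3333.
Prior odds = 5.0976/4.3333 = 1.1764, so P(A) = 1.1764/(1+1.1764) ≈ 0.54.

P(A) = 0.54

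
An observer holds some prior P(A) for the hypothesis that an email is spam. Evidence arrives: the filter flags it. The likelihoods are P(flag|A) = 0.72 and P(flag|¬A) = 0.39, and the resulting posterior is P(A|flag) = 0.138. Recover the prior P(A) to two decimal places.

In odds form, posterior odds = prior odds × likelihood ratio, so prior odds = posterior odds ÷ LR.
Posterior odds = 0.138/(1−0.138) = 0.1601. LR = 0.72/0.39 = 1.8462.
Prior odds = 0.1601/1.8462 = 0.0867, so P(A) = 0.0867/(1+0.0867) ≈ 0.08.

P(A) = 0.08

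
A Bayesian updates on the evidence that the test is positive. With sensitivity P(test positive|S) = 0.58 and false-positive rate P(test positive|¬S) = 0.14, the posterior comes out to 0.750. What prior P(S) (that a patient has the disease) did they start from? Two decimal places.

P(S) = 0.42

Bayes' rule in odds form gives O(S|E) = O(S)·[P(E|S)/P(E|¬S)], hence O(S) = O(S|E)/LR.
Posterior odds = 0.750/(1−0.750) = 3.0000. LR = 0.58/0.14 = 4.1429.
Prior odds = 3.0000/4.1429 = 0.7241, so P(S) = 0.7241/(1+0.7241) ≈ 0.42.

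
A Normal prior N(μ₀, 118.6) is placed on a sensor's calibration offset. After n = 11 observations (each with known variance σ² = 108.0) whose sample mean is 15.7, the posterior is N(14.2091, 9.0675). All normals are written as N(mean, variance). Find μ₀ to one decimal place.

μ₀ = -3.8

With known observation variance, the Normal–Normal posterior has precision τ_n = τ₀ + n/σ² and mean μ_n = (τ₀μ₀ + (n/σ²)x̄)/τ_n.
Here τ₀ = 1/118.6 = 0.008432 and τ_data = 11/108.0 = 0.101852, so τ_n = 0.110284.
Rearranging for μ₀: μ₀ = (μ_n·τ_n − τ_data·x̄)/τ₀ = (14.2091·0.110284 − 0.101852·15.7) / 0.008432 = -0.032040/0.008432 ≈ -3.8.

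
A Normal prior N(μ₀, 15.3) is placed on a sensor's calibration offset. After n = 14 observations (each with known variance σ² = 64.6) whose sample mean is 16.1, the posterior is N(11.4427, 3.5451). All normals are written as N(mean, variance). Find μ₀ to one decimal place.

The posterior mean is a precision-weighted average: μ_n = (τ₀μ₀ + τ_data·x̄)/(τ₀+τ_data), with τ₀=1/σ₀² and τ_data=n/σ².
Here τ₀ = 1/15.3 = 0.065359 and τ_data = 14/64.6 = 0.216718, so τ_n = 0.282077.
Rearranging for μ₀: μ₀ = (μ_n·τ_n − τ_data·x̄)/τ₀ = (11.4427·0.282077 − 0.216718·16.1) / 0.065359 = -0.261437/0.065359 ≈ -4.0.

μ₀ = -4.0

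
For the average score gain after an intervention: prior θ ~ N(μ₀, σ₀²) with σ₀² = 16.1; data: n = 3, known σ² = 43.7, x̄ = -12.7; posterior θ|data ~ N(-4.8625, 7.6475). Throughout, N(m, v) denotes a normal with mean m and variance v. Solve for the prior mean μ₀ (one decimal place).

μ₀ = 3.8

The posterior mean is a precision-weighted average: μ_n = (τ₀μ₀ + τ_data·x̄)/(τ₀+τ_data), with τ₀=1/σ₀² and τ_data=n/σ².
Here τ₀ = 1/16.1 = 0.062112 and τ_data = 3/43.7 = 0.068650, so τ_n = 0.130762.
Rearranging for μ₀: μ₀ = (μ_n·τ_n − τ_data·x̄)/τ₀ = (-4.8625·0.130762 − 0.068650·-12.7) / 0.062112 = 0.236025/0.062112 ≈ 3.8.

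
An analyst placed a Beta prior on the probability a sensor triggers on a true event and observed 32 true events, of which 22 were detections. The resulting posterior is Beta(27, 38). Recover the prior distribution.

Under Beta–binomial conjugacy the posterior parameters are (a+s, b+f).
Subtract the data counts: 27−22=5, 38−10=28.

Beta(5, 28)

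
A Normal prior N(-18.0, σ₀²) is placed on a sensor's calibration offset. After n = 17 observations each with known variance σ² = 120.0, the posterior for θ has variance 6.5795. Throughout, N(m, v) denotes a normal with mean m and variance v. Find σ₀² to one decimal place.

For the Normal–Normal model with known σ², precisions add: τ_n = τ₀ + n/σ².
So 1/σ₀² = 1/6.5795 − 17/120.0 = 0.151987 − 0.141667 = 0.010320.
Hence σ₀² = 1/0.010320 ≈ 96.9.

σ₀² = 96.9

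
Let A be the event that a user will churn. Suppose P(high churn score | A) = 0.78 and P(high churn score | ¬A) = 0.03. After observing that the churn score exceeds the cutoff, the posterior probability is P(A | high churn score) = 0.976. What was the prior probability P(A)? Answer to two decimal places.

Bayes' rule in odds form gives O(A|E) = O(A)·[P(E|A)/P(E|¬A)], hence O(A) = O(A|E)/LR.
Posterior odds = 0.976/(1−0.976) = 40.6667. LR = 0.78/0.03 = 26.0000.
Prior odds = 40.6667/26.0000 = 1.5641, so P(A) = 1.5641/(1+1.5641) ≈ 0.61.

P(A) = 0.61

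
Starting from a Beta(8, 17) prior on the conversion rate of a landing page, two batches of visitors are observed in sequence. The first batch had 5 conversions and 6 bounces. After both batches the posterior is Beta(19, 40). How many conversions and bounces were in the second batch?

Sequential conjugate updates are equivalent to a single update on the pooled data, so total successes = posterior α − prior α and total failures = posterior β − prior β.
Total across both batches: 19−8=11 conversions, 40−17=23 bounces.
Subtract the first batch: 11−5=6 conversions and 23−6=17 bounces.

6 conversions and 17 bounces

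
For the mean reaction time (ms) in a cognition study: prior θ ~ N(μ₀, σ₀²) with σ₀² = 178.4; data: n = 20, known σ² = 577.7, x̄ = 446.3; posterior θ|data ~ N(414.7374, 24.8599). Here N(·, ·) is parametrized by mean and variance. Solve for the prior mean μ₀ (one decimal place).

With known observation variance, the Normal–Normal posterior has precision τ_n = τ₀ + n/σ² and mean μ_n = (τ₀μ₀ + (n/σ²)x̄)/τ_n.
Here τ₀ = 1/178.4 = 0.005605 and τ_data = 20/577.7 = 0.034620, so τ_n = 0.040225.
Rearranging for μ₀: μ₀ = (μ_n·τ_n − τ_data·x̄)/τ₀ = (414.7374·0.040225 − 0.034620·446.3) / 0.005605 = 1.231906/0.005605 ≈ 219.8.

μ₀ = 219.8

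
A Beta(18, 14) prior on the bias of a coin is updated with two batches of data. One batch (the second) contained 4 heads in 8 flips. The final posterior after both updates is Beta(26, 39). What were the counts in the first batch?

4 heads and 21 tails

Sequential conjugate updates are equivalent to a single update on the pooled data, so total successes = posterior α − prior α and total failures = posterior β − prior β.
Total across both batches: 26−18=8 heads, 39−14=25 tails.
Subtract the second batch: 8−4=4 heads and 25−4=21 tails.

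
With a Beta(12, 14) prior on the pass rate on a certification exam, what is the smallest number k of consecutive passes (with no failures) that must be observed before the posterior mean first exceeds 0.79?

k = 41

After k passes and 0 failures the posterior is Beta(12+k, 14), with mean (12+k)/(12+14+k).
Set (12+k)/(26+k) > 0.79 and solve: k > (0.79·26 − 12)/(1 − 0.79) = 40.667.
The smallest integer exceeding 40.667 is 41.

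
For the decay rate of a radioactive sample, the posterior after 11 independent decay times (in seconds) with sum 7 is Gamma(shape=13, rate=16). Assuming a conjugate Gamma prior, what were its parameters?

Gamma(shape=2, rate=9)

For an exponential likelihood with a Gamma(α, β) prior on the rate, n observations with total T give posterior Gamma(α+n, β+T).
So α = 13 − 11 = 2 and β = 16 − 7 = 9.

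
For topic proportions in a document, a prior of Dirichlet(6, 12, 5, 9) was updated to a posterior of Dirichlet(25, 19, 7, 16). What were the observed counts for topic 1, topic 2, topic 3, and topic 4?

For a Dirichlet(α) prior with multinomial counts c, the posterior is Dirichlet(α + c) componentwise.
Counts are posterior − prior componentwise: 25−6=19, 19−12=7, 7−5=2, 16−9=7.

counts (19, 7, 2, 7)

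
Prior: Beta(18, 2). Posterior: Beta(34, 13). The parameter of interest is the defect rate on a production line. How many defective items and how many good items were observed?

16 defective items and 11 good items

A Beta(a, b) prior with s successes and f failures in binomial data gives a Beta(a+s, b+f) posterior.
Match parameters: s=34−18=16, f=13−2=11.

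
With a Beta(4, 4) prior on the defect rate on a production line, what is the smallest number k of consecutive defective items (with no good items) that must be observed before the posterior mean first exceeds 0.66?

k = 4

After k defective items and 0 good items the posterior is Beta(4+k, 4), with mean (4+k)/(4+4+k).
Set (4+k)/(8+k) > 0.66 and solve: k > (0.66·8 − 4)/(1 − 0.66) = 3.765.
The smallest integer exceeding 3.765 is 4.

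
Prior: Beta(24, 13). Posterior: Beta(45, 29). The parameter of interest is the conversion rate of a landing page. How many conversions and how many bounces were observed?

21 conversions and 16 bounces

Beta is conjugate to the binomial likelihood: posterior = Beta(α+s, β+f).
Match parameters: s=45−24=21, f=29−13=16.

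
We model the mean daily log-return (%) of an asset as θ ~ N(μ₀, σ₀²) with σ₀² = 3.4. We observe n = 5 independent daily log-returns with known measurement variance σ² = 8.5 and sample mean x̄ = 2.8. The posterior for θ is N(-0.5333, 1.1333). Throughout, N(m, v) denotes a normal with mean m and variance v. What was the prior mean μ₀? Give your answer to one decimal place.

μ₀ = -7.2

With known observation variance, the Normal–Normal posterior has precision τ_n = τ₀ + n/σ² and mean μ_n = (τ₀μ₀ + (n/σ²)x̄)/τ_n.
Here τ₀ = 1/3.4 = 0.294118 and τ_data = 5/8.5 = 0.588235, so τ_n = 0.882353.
Rearranging for μ₀: μ₀ = (μ_n·τ_n − τ_data·x̄)/τ₀ = (-0.5333·0.882353 − 0.588235·2.8) / 0.294118 = -2.117617/0.294118 ≈ -7.2.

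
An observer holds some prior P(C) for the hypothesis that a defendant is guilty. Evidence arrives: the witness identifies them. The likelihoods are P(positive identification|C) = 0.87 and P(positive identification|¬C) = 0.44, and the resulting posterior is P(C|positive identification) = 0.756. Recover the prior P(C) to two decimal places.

P(C) = 0.61

In odds form, posterior odds = prior odds × likelihood ratio, so prior odds = posterior odds ÷ LR.
Posterior odds = 0.756/(1−0.756) = 3.0984. LR = 0.87/0.44 = 1.9773.
Prior odds = 3.0984/1.9773 = 1.5670, so P(C) = 1.5670/(1+1.5670) ≈ 0.61.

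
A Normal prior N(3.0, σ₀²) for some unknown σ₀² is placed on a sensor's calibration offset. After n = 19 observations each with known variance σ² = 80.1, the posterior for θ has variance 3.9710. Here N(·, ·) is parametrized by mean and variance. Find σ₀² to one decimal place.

Posterior precision equals prior precision plus data precision: 1/σ_n² = 1/σ₀² + n/σ².
So 1/σ₀² = 1/3.9710 − 19/80.1 = 0.251826 − 0.237203 = 0.014623.
Hence σ₀² = 1/0.014623 ≈ 68.4.

σ₀² = 68.4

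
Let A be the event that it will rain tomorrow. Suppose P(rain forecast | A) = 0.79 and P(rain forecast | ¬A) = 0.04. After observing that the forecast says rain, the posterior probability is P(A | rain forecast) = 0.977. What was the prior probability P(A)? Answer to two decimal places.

P(A) = 0.68

In odds form, posterior odds = prior odds × likelihood ratio, so prior odds = posterior odds ÷ LR.
Posterior odds = 0.977/(1−0.977) = 42.4783. LR = 0.79/0.04 = 19.7500.
Prior odds = 42.4783/19.7500 = 2.1508, so P(A) = 2.1508/(1+2.1508) ≈ 0.68.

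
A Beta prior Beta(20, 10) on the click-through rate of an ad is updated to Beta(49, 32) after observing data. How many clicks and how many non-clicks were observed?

29 clicks and 22 non-clicks

A Beta(α, β) prior with s successes and f failures in binomial data gives a Beta(α+s, β+f) posterior.
Match parameters: s=49−20=29, f=32−10=22.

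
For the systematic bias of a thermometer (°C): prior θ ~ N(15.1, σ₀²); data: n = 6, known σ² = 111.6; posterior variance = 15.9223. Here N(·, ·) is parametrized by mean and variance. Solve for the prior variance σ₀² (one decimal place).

σ₀² = 110.6

For the Normal–Normal model with known σ², precisions add: τ_n = τ₀ + n/σ².
So 1/σ₀² = 1/15.9223 − 6/111.6 = 0.062805 − 0.053763 = 0.009042.
Hence σ₀² = 1/0.009042 ≈ 110.6.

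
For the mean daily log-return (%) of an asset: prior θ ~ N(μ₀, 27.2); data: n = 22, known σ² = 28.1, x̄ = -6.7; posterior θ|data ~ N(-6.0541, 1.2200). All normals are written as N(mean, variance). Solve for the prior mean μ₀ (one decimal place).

μ₀ = 7.7

The posterior mean is a precision-weighted average: μ_n = (τ₀μ₀ + τ_data·x̄)/(τ₀+τ_data), with τ₀=1/σ₀² and τ_data=n/σ².
Here τ₀ = 1/27.2 = 0.036765 and τ_data = 22/28.1 = 0.782918, so τ_n = 0.819683.
Rearranging for μ₀: μ₀ = (μ_n·τ_n − τ_data·x̄)/τ₀ = (-6.0541·0.819683 − 0.782918·-6.7) / 0.036765 = 0.283108/0.036765 ≈ 7.7.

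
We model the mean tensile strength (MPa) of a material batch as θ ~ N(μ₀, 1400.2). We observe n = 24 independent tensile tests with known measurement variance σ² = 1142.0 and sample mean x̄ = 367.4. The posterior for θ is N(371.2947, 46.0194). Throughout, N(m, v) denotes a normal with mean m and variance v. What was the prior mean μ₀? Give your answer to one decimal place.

With known observation variance, the Normal–Normal posterior has precision τ_n = τ₀ + n/σ² and mean μ_n = (τ₀μ₀ + (n/σ²)x̄)/τ_n.
Here τ₀ = 1/1400.2 = 0.000714 and τ_data = 24/1142.0 = 0.021016, so τ_n = 0.021730.
Rearranging for μ₀: μ₀ = (μ_n·τ_n − τ_data·x̄)/τ₀ = (371.2947·0.021730 − 0.021016·367.4) / 0.000714 = 0.346955/0.000714 ≈ 485.9.

μ₀ = 485.9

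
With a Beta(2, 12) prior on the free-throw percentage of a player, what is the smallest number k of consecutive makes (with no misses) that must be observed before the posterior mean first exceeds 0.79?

After k makes and 0 misses the posterior is Beta(2+k, 12), with mean (2+k)/(2+12+k).
Set (2+k)/(14+k) > 0.79 and solve: k > (0.79·14 − 2)/(1 − 0.79) = 43.143.
The smallest integer exceeding 43.143 is 44.

k = 44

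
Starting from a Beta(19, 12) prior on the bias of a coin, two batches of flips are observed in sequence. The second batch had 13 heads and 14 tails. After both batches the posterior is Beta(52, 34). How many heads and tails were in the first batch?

20 heads and 8 tails

Because Beta–binomial updating is additive in the counts, the combined data contributed (α_post−α_prior, β_post−β_prior) successes and failures.
Total across both batches: 52−19=33 heads, 34−12=22 tails.
Subtract the second batch: 33−13=20 heads and 22−14=8 tails.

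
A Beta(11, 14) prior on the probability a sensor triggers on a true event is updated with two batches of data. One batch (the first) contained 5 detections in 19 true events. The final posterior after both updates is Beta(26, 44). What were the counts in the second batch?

10 detections and 16 misses

Because Beta–binomial updating is additive in the counts, the combined data contributed (α_post−α_prior, β_post−β_prior) successes and failures.
Total across both batches: 26−11=15 detections, 44−14=30 misses.
Subtract the first batch: 15−5=10 detections and 30−14=16 misses.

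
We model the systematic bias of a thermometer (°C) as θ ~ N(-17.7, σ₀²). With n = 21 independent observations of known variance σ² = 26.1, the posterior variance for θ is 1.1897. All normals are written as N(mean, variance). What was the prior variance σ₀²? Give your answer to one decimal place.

Posterior precision equals prior precision plus data precision: 1/σ_n² = 1/σ₀² + n/σ².
So 1/σ₀² = 1/1.1897 − 21/26.1 = 0.840548 − 0.804598 = 0.035950.
Hence σ₀² = 1/0.035950 ≈ 27.8.

σ₀² = 27.8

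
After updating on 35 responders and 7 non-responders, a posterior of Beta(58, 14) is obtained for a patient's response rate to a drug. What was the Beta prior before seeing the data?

Beta(23, 7)

Beta is conjugate to the binomial likelihood: posterior = Beta(α+s, β+f).
Subtract the data counts: 58−35=23, 14−7=7.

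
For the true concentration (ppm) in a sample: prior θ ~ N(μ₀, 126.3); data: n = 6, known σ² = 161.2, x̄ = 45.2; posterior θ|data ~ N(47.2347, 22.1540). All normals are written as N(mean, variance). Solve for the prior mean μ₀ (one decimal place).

With known observation variance, the Normal–Normal posterior has precision τ_n = τ₀ + n/σ² and mean μ_n = (τ₀μ₀ + (n/σ²)x̄)/τ_n.
Here τ₀ = 1/126.3 = 0.007918 and τ_data = 6/161.2 = 0.037221, so τ_n = 0.045139.
Rearranging for μ₀: μ₀ = (μ_n·τ_n − τ_data·x̄)/τ₀ = (47.2347·0.045139 − 0.037221·45.2) / 0.007918 = 0.449738/0.007918 ≈ 56.8.

μ₀ = 56.8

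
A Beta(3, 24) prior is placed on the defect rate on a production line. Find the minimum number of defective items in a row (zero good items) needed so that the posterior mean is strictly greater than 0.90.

k = 214

After k defective items and 0 good items the posterior is Beta(3+k, 24), with mean (3+k)/(3+24+k).
Set (3+k)/(27+k) > 0.90 and solve: k > (0.90·27 − 3)/(1 − 0.90) = 213.000.
The smallest integer exceeding 213.000 is 214, and checking k=214: (217)/(241) = 0.9004 > 0.90.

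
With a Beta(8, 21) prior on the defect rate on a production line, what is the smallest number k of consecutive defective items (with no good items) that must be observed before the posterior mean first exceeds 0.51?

After k defective items and 0 good items the posterior is Beta(8+k, 21), with mean (8+k)/(8+21+k).
Set (8+k)/(29+k) > 0.51 and solve: k > (0.51·29 − 8)/(1 − 0.51) = 13.857.
The smallest integer exceeding 13.857 is 14, and checking k=14: (22)/(43) = 0.5116 > 0.51.

k = 14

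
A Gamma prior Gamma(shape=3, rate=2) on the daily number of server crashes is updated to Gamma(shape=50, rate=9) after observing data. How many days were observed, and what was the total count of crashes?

n = 7 days with total 47 crashes

Gamma–Poisson conjugacy: posterior shape = α + Σxᵢ, posterior rate = β + n.
Matching: Σxᵢ = 50 − 3 = 47 and n = 9 − 2 = 7.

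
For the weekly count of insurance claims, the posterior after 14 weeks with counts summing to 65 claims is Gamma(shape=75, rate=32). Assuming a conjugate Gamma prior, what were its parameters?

Gamma(shape=10, rate=18)

Gamma–Poisson conjugacy: posterior shape = α + Σxᵢ, posterior rate = β + n.
So α = 75 − 65 = 10 and β = 32 − 14 = 18.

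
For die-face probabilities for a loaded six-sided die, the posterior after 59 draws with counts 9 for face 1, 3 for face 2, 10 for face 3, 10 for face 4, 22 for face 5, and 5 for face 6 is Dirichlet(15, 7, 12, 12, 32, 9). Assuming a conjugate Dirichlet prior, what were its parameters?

For a Dirichlet(α) prior with multinomial counts c, the posterior is Dirichlet(α + c) componentwise.
Subtract each count from the matching posterior parameter: 15−9=6, 7−3=4, 12−10=2, 12−10=2, 32−22=10, 9−5=4.

Dirichlet(6, 4, 2, 2, 10, 4)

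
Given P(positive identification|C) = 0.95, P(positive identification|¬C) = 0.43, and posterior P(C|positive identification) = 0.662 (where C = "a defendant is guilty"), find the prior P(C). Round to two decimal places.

P(C) = 0.47

In odds form, posterior odds = prior odds × likelihood ratio, so prior odds = posterior odds ÷ LR.
Posterior odds = 0.662/(1−0.662) = 1.9586. LR = 0.95/0.43 = 2.2093.
Prior odds = 1.9586/2.2093 = 0.8865, so P(C) = 0.8865/(1+0.8865) ≈ 0.47.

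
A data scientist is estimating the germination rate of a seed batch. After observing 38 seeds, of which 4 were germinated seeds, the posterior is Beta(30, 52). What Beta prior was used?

Beta is conjugate to the binomial likelihood: posterior = Beta(α+s, β+f).
So α = 30 − 4 = 26 and β = 52 − 34 = 18.

Beta(26, 18)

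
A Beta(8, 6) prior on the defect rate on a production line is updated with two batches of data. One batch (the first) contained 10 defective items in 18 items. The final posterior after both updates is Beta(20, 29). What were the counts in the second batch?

2 defective items and 15 good items

Sequential conjugate updates are equivalent to a single update on the pooled data, so total successes = posterior α − prior α and total failures = posterior β − prior β.
Total across both batches: 20−8=12 defective items, 29−6=23 good items.
Subtract the first batch: 12−10=2 defective items and 23−8=15 good items.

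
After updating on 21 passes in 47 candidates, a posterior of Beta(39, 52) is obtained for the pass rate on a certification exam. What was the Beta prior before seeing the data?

Under Beta–binomial conjugacy the posterior parameters are (α+s, β+f).
So α = 39 − 21 = 18 and β = 52 − 26 = 26.

Beta(18, 26)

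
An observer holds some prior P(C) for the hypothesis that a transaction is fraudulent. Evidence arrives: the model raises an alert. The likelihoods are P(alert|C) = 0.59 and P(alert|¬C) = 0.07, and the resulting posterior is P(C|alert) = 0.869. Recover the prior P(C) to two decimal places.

P(C) = 0.44

Bayes' rule in odds form gives O(C|E) = O(C)·[P(E|C)/P(E|¬C)], hence O(C) = O(C|E)/LR.
Posterior odds = 0.869/(1−0.869) = 6.6336. LR = 0.59/0.07 = 8.4286.
Prior odds = 6.6336/8.4286 = 0.7870, so P(C) = 0.7870/(1+0.7870) ≈ 0.44.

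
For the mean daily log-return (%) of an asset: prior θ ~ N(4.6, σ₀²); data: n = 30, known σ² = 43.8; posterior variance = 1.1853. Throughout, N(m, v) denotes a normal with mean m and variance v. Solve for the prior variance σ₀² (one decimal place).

σ₀² = 6.3

Posterior precision equals prior precision plus data precision: 1/σ_n² = 1/σ₀² + n/σ².
So 1/σ₀² = 1/1.1853 − 30/43.8 = 0.843668 − 0.684932 = 0.158736.
Hence σ₀² = 1/0.158736 ≈ 6.3.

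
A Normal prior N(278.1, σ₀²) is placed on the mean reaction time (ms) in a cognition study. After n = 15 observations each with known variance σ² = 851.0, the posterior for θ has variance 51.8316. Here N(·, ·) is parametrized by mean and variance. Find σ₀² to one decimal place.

For the Normal–Normal model with known σ², precisions add: τ_n = τ₀ + n/σ².
So 1/σ₀² = 1/51.8316 − 15/851.0 = 0.019293 − 0.017626 = 0.001667.
Hence σ₀² = 1/0.001667 ≈ 599.9.

σ₀² = 599.9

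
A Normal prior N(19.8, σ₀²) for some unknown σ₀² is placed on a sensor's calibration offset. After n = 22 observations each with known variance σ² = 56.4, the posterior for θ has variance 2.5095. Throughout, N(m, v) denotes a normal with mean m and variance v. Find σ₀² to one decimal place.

For the Normal–Normal model with known σ², precisions add: τ_n = τ₀ + n/σ².
So 1/σ₀² = 1/2.5095 − 22/56.4 = 0.398486 − 0.390071 = 0.008415.
Hence σ₀² = 1/0.008415 ≈ 118.8.

σ₀² = 118.8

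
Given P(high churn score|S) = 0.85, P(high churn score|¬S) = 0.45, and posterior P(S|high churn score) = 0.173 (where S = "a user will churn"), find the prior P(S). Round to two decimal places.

P(S) = 0.10

In odds form, posterior odds = prior odds × likelihood ratio, so prior odds = posterior odds ÷ LR.
Posterior odds = 0.173/(1−0.173) = 0.2092. LR = 0.85/0.45 = 1.8889.
Prior odds = 0.2092/1.8889 = 0.1108, so P(S) = 0.1108/(1+0.1108) ≈ 0.10.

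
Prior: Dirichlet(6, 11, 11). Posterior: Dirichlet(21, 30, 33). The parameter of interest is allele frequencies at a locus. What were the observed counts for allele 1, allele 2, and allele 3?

For a Dirichlet(α) prior with multinomial counts c, the posterior is Dirichlet(α + c) componentwise.
Counts are posterior − prior componentwise: 21−6=15, 30−11=19, 33−11=22.

counts (15, 19, 22)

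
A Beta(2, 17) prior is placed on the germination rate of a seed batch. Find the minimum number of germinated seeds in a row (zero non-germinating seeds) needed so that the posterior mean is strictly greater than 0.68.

After k germinated seeds and 0 non-germinating seeds the posterior is Beta(2+k, 17), with mean (2+k)/(2+17+k).
Set (2+k)/(19+k) > 0.68 and solve: k > (0.68·19 − 2)/(1 − 0.68) = 34.125.
The smallest integer exceeding 34.125 is 35.

k = 35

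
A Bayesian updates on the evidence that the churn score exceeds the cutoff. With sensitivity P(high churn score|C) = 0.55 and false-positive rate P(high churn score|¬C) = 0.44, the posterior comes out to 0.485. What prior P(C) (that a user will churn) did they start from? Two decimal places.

Bayes' rule in odds form gives O(C|E) = O(C)·[P(E|C)/P(E|¬C)], hence O(C) = O(C|E)/LR.
Posterior odds = 0.485/(1−0.485) = 0.9417. LR = 0.55/0.44 = 1.2500.
Prior odds = 0.9417/1.2500 = 0.7534, so P(C) = 0.7534/(1+0.7534) ≈ 0.43.

P(C) = 0.43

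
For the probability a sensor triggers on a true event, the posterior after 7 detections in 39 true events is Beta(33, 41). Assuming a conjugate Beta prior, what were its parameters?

Beta(26, 9)

Beta is conjugate to the binomial likelihood: posterior = Beta(a+s, b+f).
Subtract the data counts: 33−7=26, 41−32=9.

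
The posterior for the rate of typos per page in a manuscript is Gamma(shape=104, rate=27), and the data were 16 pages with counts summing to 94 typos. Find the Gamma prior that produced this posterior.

Gamma(shape=10, rate=11)

A Gamma(α, β) prior (rate parametrization) on a Poisson rate with n observations summing to S gives posterior Gamma(α+S, β+n).
So α = 104 − 94 = 10 and β = 27 − 16 = 11.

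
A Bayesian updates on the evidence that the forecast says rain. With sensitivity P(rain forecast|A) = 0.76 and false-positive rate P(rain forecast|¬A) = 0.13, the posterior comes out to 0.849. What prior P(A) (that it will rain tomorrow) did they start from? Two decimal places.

In odds form, posterior odds = prior odds × likelihood ratio, so prior odds = posterior odds ÷ LR.
Posterior odds = 0.849/(1−0.849) = 5.6225. LR = 0.76/0.13 = 5.8462.
Prior odds = 5.6225/5.8462 = 0.9617, so P(A) = 0.9617/(1+0.9617) ≈ 0.49.

P(A) = 0.49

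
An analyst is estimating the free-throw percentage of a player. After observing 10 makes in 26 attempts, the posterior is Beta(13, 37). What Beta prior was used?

Beta is conjugate to the binomial likelihood: posterior = Beta(α+s, β+f).
So α = 13 − 10 = 3 and β = 37 − 16 = 21.

Beta(3, 21)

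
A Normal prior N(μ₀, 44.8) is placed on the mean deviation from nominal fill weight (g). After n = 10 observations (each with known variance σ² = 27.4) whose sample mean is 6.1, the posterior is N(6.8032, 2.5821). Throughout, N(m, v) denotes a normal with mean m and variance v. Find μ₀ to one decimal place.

The posterior mean is a precision-weighted average: μ_n = (τ₀μ₀ + τ_data·x̄)/(τ₀+τ_data), with τ₀=1/σ₀² and τ_data=n/σ².
Here τ₀ = 1/44.8 = 0.022321 and τ_data = 10/27.4 = 0.364964, so τ_n = 0.387285.
Rearranging for μ₀: μ₀ = (μ_n·τ_n − τ_data·x̄)/τ₀ = (6.8032·0.387285 − 0.364964·6.1) / 0.022321 = 0.408497/0.022321 ≈ 18.3.

μ₀ = 18.3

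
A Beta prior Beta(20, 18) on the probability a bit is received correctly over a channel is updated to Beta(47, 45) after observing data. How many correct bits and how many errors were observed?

27 correct bits and 27 errors

Under Beta–binomial conjugacy the posterior parameters are (a+s, b+f).
So s = 47 − 20 = 27 and f = 45 − 18 = 27.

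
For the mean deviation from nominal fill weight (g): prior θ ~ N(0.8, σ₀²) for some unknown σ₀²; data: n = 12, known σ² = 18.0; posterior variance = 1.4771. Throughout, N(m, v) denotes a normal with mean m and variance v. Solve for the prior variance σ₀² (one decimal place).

σ₀² = 96.8

For the Normal–Normal model with known σ², precisions add: τ_n = τ₀ + n/σ².
So 1/σ₀² = 1/1.4771 − 12/18.0 = 0.677002 − 0.666667 = 0.010335.
Hence σ₀² = 1/0.010335 ≈ 96.8.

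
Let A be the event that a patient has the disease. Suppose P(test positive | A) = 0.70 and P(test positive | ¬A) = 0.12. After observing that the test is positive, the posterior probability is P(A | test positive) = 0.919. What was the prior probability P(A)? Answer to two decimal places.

P(A) = 0.66

Bayes' rule in odds form gives O(A|E) = O(A)·[P(E|A)/P(E|¬A)], hence O(A) = O(A|E)/LR.
Posterior odds = 0.919/(1−0.919) = 11.3457. LR = 0.70/0.12 = 5.8333.
Prior odds = 11.3457/5.8333 = 1.9450, so P(A) = 1.9450/(1+1.9450) ≈ 0.66.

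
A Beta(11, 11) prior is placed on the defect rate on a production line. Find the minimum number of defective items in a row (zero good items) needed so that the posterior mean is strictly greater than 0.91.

k = 101

After k defective items and 0 good items the posterior is Beta(11+k, 11), with mean (11+k)/(11+11+k).
Set (11+k)/(22+k) > 0.91 and solve: k > (0.91·22 − 11)/(1 − 0.91) = 100.222.
The smallest integer exceeding 100.222 is 101.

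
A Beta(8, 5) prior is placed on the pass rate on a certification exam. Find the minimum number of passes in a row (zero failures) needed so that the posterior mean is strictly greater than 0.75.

After k passes and 0 failures the posterior is Beta(8+k, 5), with mean (8+k)/(8+5+k).
Set (8+k)/(13+k) > 0.75 and solve: k > (0.75·13 − 8)/(1 − 0.75) = 7.000.
The smallest integer exceeding 7.000 is 8.

k = 8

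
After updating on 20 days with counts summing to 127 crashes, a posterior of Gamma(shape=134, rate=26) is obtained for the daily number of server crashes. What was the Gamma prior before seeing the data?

A Gamma(α, β) prior (rate parametrization) on a Poisson rate with n observations summing to S gives posterior Gamma(α+S, β+n).
So α = 134 − 127 = 7 and β = 26 − 20 = 6.

Gamma(shape=7, rate=6)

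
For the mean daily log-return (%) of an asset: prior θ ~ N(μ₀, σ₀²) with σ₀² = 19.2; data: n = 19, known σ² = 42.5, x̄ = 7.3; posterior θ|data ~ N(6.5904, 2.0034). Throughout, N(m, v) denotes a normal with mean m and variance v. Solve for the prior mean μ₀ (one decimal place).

With known observation variance, the Normal–Normal posterior has precision τ_n = τ₀ + n/σ² and mean μ_n = (τ₀μ₀ + (n/σ²)x̄)/τ_n.
Here τ₀ = 1/19.2 = 0.052083 and τ_data = 19/42.5 = 0.447059, so τ_n = 0.499142.
Rearranging for μ₀: μ₀ = (μ_n·τ_n − τ_data·x̄)/τ₀ = (6.5904·0.499142 − 0.447059·7.3) / 0.052083 = 0.026015/0.052083 ≈ 0.5.

μ₀ = 0.5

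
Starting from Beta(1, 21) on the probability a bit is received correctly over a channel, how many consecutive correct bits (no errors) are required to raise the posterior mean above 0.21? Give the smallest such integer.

After k correct bits and 0 errors the posterior is Beta(1+k, 21), with mean (1+k)/(1+21+k).
Set (1+k)/(22+k) > 0.21 and solve: k > (0.21·22 − 1)/(1 − 0.21) = 4.582.
The smallest integer exceeding 4.582 is 5.

k = 5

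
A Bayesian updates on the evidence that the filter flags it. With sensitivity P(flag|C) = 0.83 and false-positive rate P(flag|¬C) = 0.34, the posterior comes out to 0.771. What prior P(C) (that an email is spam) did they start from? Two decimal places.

In odds form, posterior odds = prior odds × likelihood ratio, so prior odds = posterior odds ÷ LR.
Posterior odds = 0.771/(1−0.771) = 3.3668. LR = 0.83/0.34 = 2.4412.
Prior odds = 3.3668/2.4412 = 1.3792, so P(C) = 1.3792/(1+1.3792) ≈ 0.58.

P(C) = 0.58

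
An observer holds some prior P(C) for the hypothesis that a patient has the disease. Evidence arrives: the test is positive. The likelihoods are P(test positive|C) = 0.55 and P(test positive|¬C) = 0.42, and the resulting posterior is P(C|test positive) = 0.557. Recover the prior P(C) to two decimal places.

Bayes' rule in odds form gives O(C|E) = O(C)·[P(E|C)/P(E|¬C)], hence O(C) = O(C|E)/LR.
Posterior odds = 0.557/(1−0.557) = 1.2573. LR = 0.55/0.42 = 1.3095.
Prior odds = 1.2573/1.3095 = 0.9601, so P(C) = 0.9601/(1+0.9601) ≈ 0.49.

P(C) = 0.49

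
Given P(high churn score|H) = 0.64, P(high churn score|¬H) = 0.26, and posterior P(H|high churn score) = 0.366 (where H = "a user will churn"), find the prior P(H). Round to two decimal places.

P(H) = 0.19

Bayes' rule in odds form gives O(H|E) = O(H)·[P(E|H)/P(E|¬H)], hence O(H) = O(H|E)/LR.
Posterior odds = 0.366/(1−0.366) = 0.5773. LR = 0.64/0.26 = 2.4615.
Prior odds = 0.5773/2.4615 = 0.2345, so P(H) = 0.2345/(1+0.2345) ≈ 0.19.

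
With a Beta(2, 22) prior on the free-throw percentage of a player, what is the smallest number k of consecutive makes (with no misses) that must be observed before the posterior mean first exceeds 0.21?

k = 4

After k makes and 0 misses the posterior is Beta(2+k, 22), with mean (2+k)/(2+22+k).
Set (2+k)/(24+k) > 0.21 and solve: k > (0.21·24 − 2)/(1 − 0.21) = 3.848.
The smallest integer exceeding 3.848 is 4, and checking k=4: (6)/(28) = 0.2143 > 0.21.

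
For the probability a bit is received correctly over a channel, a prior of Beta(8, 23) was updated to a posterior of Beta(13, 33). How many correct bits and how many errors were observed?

5 correct bits and 10 errors

A Beta(a, b) prior with s successes and f failures in binomial data gives a Beta(a+s, b+f) posterior.
So s = 13 − 8 = 5 and f = 33 − 23 = 10.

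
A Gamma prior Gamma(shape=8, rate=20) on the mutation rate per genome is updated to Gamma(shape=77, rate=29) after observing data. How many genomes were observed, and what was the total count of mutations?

Gamma–Poisson conjugacy: posterior shape = α + Σxᵢ, posterior rate = β + n.
Matching: Σxᵢ = 77 − 8 = 69 and n = 29 − 20 = 9.

n = 9 genomes with total 69 mutations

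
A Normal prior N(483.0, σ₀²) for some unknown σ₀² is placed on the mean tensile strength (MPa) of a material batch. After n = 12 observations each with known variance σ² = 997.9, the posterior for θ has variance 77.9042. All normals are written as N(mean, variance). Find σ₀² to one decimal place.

σ₀² = 1233.0

Posterior precision equals prior precision plus data precision: 1/σ_n² = 1/σ₀² + n/σ².
So 1/σ₀² = 1/77.9042 − 12/997.9 = 0.012836 − 0.012025 = 0.000811.
Hence σ₀² = 1/0.000811 ≈ 1233.0.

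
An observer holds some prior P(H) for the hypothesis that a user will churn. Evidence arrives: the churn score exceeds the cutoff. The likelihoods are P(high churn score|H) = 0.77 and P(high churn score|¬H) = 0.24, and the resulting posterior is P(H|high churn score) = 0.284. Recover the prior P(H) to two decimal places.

P(H) = 0.11

In odds form, posterior odds = prior odds × likelihood ratio, so prior odds = posterior odds ÷ LR.
Posterior odds = 0.284/(1−0.284) = 0.3966. LR = 0.77/0.24 = 3.2083.
Prior odds = 0.3966/3.2083 = 0.1236, so P(H) = 0.1236/(1+0.1236) ≈ 0.11.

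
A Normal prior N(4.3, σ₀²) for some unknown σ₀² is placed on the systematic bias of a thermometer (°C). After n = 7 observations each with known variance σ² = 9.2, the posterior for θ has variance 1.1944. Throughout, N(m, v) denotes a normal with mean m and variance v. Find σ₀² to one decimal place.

For the Normal–Normal model with known σ², precisions add: τ_n = τ₀ + n/σ².
So 1/σ₀² = 1/1.1944 − 7/9.2 = 0.837240 − 0.760870 = 0.076370.
Hence σ₀² = 1/0.076370 ≈ 13.1.

σ₀² = 13.1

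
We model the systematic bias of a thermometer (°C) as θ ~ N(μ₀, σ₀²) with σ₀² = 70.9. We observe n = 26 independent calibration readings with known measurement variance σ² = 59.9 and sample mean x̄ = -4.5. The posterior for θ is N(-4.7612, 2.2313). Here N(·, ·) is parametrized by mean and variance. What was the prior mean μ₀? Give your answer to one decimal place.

μ₀ = -12.8

With known observation variance, the Normal–Normal posterior has precision τ_n = τ₀ + n/σ² and mean μ_n = (τ₀μ₀ + (n/σ²)x̄)/τ_n.
Here τ₀ = 1/70.9 = 0.014104 and τ_data = 26/59.9 = 0.434057, so τ_n = 0.448161.
Rearranging for μ₀: μ₀ = (μ_n·τ_n − τ_data·x̄)/τ₀ = (-4.7612·0.448161 − 0.434057·-4.5) / 0.014104 = -0.180528/0.014104 ≈ -12.8.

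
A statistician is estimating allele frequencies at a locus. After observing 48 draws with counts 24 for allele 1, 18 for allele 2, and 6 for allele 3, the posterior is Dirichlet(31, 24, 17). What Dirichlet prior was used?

For a Dirichlet(α) prior with multinomial counts c, the posterior is Dirichlet(α + c) componentwise.
Subtract each count from the matching posterior parameter: 31−24=7, 24−18=6, 17−6=11.

Dirichlet(7, 6, 11)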